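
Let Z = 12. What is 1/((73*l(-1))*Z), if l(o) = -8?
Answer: -1/7008 ≈ -0.00014269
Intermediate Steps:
1/((73*l(-1))*Z) = 1/((73*(-8))*12) = 1/(-584*12) = 1/(-7008) = -1/7008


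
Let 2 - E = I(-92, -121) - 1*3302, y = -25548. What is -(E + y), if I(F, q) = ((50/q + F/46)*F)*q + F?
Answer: -4712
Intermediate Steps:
I(F, q) = F + F*q*(50/q + F/46) (I(F, q) = ((50/q + F*(1/46))*F)*q + F = ((50/q + F/46)*F)*q + F = (F*(50/q + F/46))*q + F = F*q*(50/q + F/46) + F = F + F*q*(50/q + F/46))
E = 30260 (E = 2 - ((1/46)*(-92)*(2346 - 92*(-121)) - 1*3302) = 2 - ((1/46)*(-92)*(2346 + 11132) - 3302) = 2 - ((1/46)*(-92)*13478 - 3302) = 2 - (-26956 - 3302) = 2 - 1*(-30258) = 2 + 30258 = 30260)
-(E + y) = -(30260 - 25548) = -1*4712 = -4712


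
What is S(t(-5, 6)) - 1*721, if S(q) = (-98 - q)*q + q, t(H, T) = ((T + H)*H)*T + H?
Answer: 1449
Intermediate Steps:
t(H, T) = H + H*T*(H + T) (t(H, T) = ((H + T)*H)*T + H = (H*(H + T))*T + H = H*T*(H + T) + H = H + H*T*(H + T))
S(q) = q + q*(-98 - q) (S(q) = q*(-98 - q) + q = q + q*(-98 - q))
S(t(-5, 6)) - 1*721 = -(-5*(1 + 6**2 - 5*6))*(97 - 5*(1 + 6**2 - 5*6)) - 1*721 = -(-5*(1 + 36 - 30))*(97 - 5*(1 + 36 - 30)) - 721 = -(-5*7)*(97 - 5*7) - 721 = -1*(-35)*(97 - 35) - 721 = -1*(-35)*62 - 721 = 2170 - 721 = 1449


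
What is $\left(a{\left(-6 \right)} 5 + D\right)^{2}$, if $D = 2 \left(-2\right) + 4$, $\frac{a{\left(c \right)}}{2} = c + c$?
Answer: $14400$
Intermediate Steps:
$a{\left(c \right)} = 4 c$ ($a{\left(c \right)} = 2 \left(c + c\right) = 2 \cdot 2 c = 4 c$)
$D = 0$ ($D = -4 + 4 = 0$)
$\left(a{\left(-6 \right)} 5 + D\right)^{2} = \left(4 \left(-6\right) 5 + 0\right)^{2} = \left(\left(-24\right) 5 + 0\right)^{2} = \left(-120 + 0\right)^{2} = \left(-120\right)^{2} = 14400$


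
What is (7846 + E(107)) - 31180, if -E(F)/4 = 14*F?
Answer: -29326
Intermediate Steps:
E(F) = -56*F
(7846 + E(107)) - 31180 = (7846 - 56*107) - 31180 = (7846 - 5992) - 31180 = 1854 - 31180 = -29326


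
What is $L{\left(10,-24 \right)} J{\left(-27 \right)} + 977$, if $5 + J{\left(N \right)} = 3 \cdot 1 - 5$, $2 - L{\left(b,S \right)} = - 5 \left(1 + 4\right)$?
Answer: $788$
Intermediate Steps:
$L{\left(b,S \right)} = 27$ ($L{\left(b,S \right)} = 2 - - 5 \left(1 + 4\right) = 2 - \left(-5\right) 5 = 2 - -25 = 2 + 25 = 27$)
$J{\left(N \right)} = -7$ ($J{\left(N \right)} = -5 + \left(3 \cdot 1 - 5\right) = -5 + \left(3 - 5\right) = -5 - 2 = -7$)
$L{\left(10,-24 \right)} J{\left(-27 \right)} + 977 = 27 \left(-7\right) + 977 = -189 + 977 = 788$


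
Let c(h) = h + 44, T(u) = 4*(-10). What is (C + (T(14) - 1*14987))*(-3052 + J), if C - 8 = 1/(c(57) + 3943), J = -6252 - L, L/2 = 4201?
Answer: 179234400085/674 ≈ 2.6593e+8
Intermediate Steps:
L = 8402 (L = 2*4201 = 8402)
T(u) = -40
J = -14654 (J = -6252 - 1*8402 = -6252 - 8402 = -14654)
c(h) = 44 + h
C = 32353/4044 (C = 8 + 1/((44 + 57) + 3943) = 8 + 1/(101 + 3943) = 8 + 1/4044 = 32353/4044 ≈ 8.0002)
(C + (T(14) - 1*14987))*(-3052 + J) = (32353/4044 + (-40 - 1*14987))*(-3052 - 14654) = (32353/4044 + (-40 - 14987))*(-17706) = (32353/4044 - 15027)*(-17706) = -60736835/4044*(-17706) = 179234400085/674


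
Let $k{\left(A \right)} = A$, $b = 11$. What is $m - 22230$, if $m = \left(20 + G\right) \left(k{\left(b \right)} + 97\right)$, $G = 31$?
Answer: $-16722$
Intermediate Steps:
$m = 5508$ ($m = \left(20 + 31\right) \left(11 + 97\right) = 51 \cdot 108 = 5508$)
$m - 22230 = 5508 - 22230 = -16722$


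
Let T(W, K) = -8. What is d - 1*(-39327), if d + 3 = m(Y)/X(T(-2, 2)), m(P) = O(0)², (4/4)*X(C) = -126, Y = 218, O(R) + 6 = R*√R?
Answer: 275266/7 ≈ 39324.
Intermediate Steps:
O(R) = -6 + R^(3/2) (O(R) = -6 + R*√R = -6 + R^(3/2))
X(C) = -126
m(P) = 36 (m(P) = (-6 + 0^(3/2))² = (-6 + 0)² = (-6)² = 36)
d = -23/7 (d = -3 + 36/(-126) = -3 + 36*(-1/126) = -3 - 2/7 = -23/7 ≈ -3.2857)
d - 1*(-39327) = -23/7 - 1*(-39327) = -23/7 + 39327 = 275266/7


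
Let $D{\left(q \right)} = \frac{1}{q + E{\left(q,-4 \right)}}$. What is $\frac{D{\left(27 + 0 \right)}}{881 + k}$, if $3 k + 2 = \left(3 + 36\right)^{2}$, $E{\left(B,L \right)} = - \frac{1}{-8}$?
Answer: $\frac{12}{451577} \approx 2.6574 \cdot 10^{-5}$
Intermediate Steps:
$E{\left(B,L \right)} = \frac{1}{8}$ ($E{\left(B,L \right)} = \left(-1\right) \left(- \frac{1}{8}\right) = \frac{1}{8}$)
$k = \frac{1519}{3}$ ($k = - \frac{2}{3} + \frac{\left(3 + 36\right)^{2}}{3} = - \frac{2}{3} + \frac{39^{2}}{3} = - \frac{2}{3} + \frac{1}{3} \cdot 1521 = - \frac{2}{3} + 507 = \frac{1519}{3} \approx 506.33$)
$D{\left(q \right)} = \frac{1}{\frac{1}{8} + q}$ ($D{\left(q \right)} = \frac{1}{q + \frac{1}{8}} = \frac{1}{\frac{1}{8} + q}$)
$\frac{D{\left(27 + 0 \right)}}{881 + k} = \frac{8 \frac{1}{1 + 8 \left(27 + 0\right)}}{881 + \frac{1519}{3}} = \frac{8 \frac{1}{1 + 8 \cdot 27}}{\frac{4162}{3}} = \frac{8}{1 + 216} \cdot \frac{3}{4162} = \frac{8}{217} \cdot \frac{3}{4162} = \frac{12}{451577}$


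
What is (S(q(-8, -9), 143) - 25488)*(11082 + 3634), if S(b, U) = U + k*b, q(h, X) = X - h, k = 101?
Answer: -374463336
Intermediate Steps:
S(b, U) = U + 101*b
(S(q(-8, -9), 143) - 25488)*(11082 + 3634) = ((143 + 101*(-9 - 1*(-8))) - 25488)*(11082 + 3634) = ((143 + 101*(-9 + 8)) - 25488)*14716 = ((143 + 101*(-1)) - 25488)*14716 = ((143 - 101) - 25488)*14716 = (42 - 25488)*14716 = -25446*14716 = -374463336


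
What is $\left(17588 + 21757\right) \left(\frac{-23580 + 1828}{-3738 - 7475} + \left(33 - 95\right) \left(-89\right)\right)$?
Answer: $\frac{2435262158670}{11213} \approx 2.1718 \cdot 10^{8}$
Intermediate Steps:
$\left(17588 + 21757\right) \left(\frac{-23580 + 1828}{-3738 - 7475} + \left(33 - 95\right) \left(-89\right)\right) = 39345 \left(- \frac{21752}{-11213} - -5518\right) = 39345 \left(\left(-21752\right) \left(- \frac{1}{11213}\right) + 5518\right) = 39345 \left(\frac{21752}{11213} + 5518\right) = 39345 \cdot \frac{61895086}{11213} = \frac{2435262158670}{11213}$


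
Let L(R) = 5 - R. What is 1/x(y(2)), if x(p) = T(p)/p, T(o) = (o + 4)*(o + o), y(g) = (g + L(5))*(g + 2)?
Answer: 1/24 ≈ 0.041667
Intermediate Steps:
y(g) = g*(2 + g) (y(g) = (g + (5 - 1*5))*(g + 2) = (g + (5 - 5))*(2 + g) = (g + 0)*(2 + g) = g*(2 + g))
T(o) = 2*o*(4 + o) (T(o) = (4 + o)*(2*o) = 2*o*(4 + o))
x(p) = 8 + 2*p (x(p) = (2*p*(4 + p))/p = 8 + 2*p)
1/x(y(2)) = 1/(8 + 2*(2*(2 + 2))) = 1/(8 + 2*(2*4)) = 1/(8 + 2*8) = 1/(8 + 16) = 1/24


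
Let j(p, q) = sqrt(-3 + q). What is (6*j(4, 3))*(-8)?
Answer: 0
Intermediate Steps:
(6*j(4, 3))*(-8) = (6*sqrt(-3 + 3))*(-8) = (6*sqrt(0))*(-8) = (6*0)*(-8) = 0*(-8) = 0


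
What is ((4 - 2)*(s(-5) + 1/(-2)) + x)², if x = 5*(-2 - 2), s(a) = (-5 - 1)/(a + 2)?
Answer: 289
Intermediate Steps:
s(a) = -6/(2 + a)
x = -20 (x = 5*(-4) = -20)
((4 - 2)*(s(-5) + 1/(-2)) + x)² = ((4 - 2)*(-6/(2 - 5) + 1/(-2)) - 20)² = (2*(-6/(-3) - ½) - 20)² = (2*(-6*(-⅓) - ½) - 20)² = (2*(2 - ½) - 20)² = (2*(3/2) - 20)² = (3 - 20)² = (-17)² = 289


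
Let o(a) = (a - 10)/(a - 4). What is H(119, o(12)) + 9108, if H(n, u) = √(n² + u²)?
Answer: 9108 + √226577/4 ≈ 9227.0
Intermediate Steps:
o(a) = (-10 + a)/(-4 + a)
H(119, o(12)) + 9108 = √(119² + ((-10 + 12)/(-4 + 12))²) + 9108 = √(14161 + (2/8)²) + 9108 = √(14161 + ((⅛)*2)²) + 9108 = √(14161 + (¼)²) + 9108 = √(14161 + 1/16) + 9108 = √(226577/16) + 9108 = √226577/4 + 9108 = 9108 + √226577/4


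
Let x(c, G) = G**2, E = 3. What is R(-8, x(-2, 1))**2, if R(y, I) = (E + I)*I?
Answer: 16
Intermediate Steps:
R(y, I) = I*(3 + I) (R(y, I) = (3 + I)*I = I*(3 + I))
R(-8, x(-2, 1))**2 = (1**2*(3 + 1**2))**2 = (1*(3 + 1))**2 = (1*4)**2 = 4**2 = 16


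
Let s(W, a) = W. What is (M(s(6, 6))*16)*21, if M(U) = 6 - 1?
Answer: 1680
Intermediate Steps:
M(U) = 5
(M(s(6, 6))*16)*21 = (5*16)*21 = 80*21 = 1680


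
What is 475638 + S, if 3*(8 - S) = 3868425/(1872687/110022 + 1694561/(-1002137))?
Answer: 220595609281611764/563416647259 ≈ 3.9153e+5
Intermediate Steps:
S = -47386757987364478/563416647259 (S = 8 - 1289475/(1872687/110022 + 1694561/(-1002137)) = 8 - 1289475/(1872687*(1/110022) + 1694561*(-1/1002137)) = 8 - 1289475/(624229/36674 - 1694561/1002137) = 8 - 1289475/563416647259/36752372338 = 8 - 1289475*36752372338/563416647259 = 8 - ⅓*142173795961627650/563416647259 = 8 - 47391265320542550/563416647259 = -47386757987364478/563416647259 ≈ -84106.)
475638 + S = 475638 - 47386757987364478/563416647259 = 220595609281611764/563416647259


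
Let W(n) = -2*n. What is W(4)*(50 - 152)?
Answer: 816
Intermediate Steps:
W(4)*(50 - 152) = (-2*4)*(50 - 152) = -8*(-102) = 816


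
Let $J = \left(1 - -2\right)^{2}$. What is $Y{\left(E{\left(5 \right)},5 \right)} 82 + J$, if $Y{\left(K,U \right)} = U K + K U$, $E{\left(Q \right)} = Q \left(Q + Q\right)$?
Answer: $41009$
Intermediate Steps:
$E{\left(Q \right)} = 2 Q^{2}$ ($E{\left(Q \right)} = Q 2 Q = 2 Q^{2}$)
$Y{\left(K,U \right)} = 2 K U$ ($Y{\left(K,U \right)} = K U + K U = 2 K U$)
$J = 9$ ($J = \left(1 + 2\right)^{2} = 3^{2} = 9$)
$Y{\left(E{\left(5 \right)},5 \right)} 82 + J = 2 \cdot 2 \cdot 5^{2} \cdot 5 \cdot 82 + 9 = 2 \cdot 2 \cdot 25 \cdot 5 \cdot 82 + 9 = 2 \cdot 50 \cdot 5 \cdot 82 + 9 = 500 \cdot 82 + 9 = 41000 + 9 = 41009$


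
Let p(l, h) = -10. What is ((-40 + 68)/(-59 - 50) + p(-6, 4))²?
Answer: 1249924/11881 ≈ 105.20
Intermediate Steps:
((-40 + 68)/(-59 - 50) + p(-6, 4))² = ((-40 + 68)/(-59 - 50) - 10)² = (28/(-109) - 10)² = (28*(-1/109) - 10)² = (-28/109 - 10)² = (-1118/109)² = 1249924/11881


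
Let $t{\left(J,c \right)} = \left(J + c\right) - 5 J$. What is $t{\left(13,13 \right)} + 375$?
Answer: $336$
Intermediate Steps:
$t{\left(J,c \right)} = c - 4 J$
$t{\left(13,13 \right)} + 375 = \left(13 - 52\right) + 375 = -39 + 375 = 336$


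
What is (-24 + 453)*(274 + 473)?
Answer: 320463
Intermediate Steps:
(-24 + 453)*(274 + 473) = 429*747 = 320463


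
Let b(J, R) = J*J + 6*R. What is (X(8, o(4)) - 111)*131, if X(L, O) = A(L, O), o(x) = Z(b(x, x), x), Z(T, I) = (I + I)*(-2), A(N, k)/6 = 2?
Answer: -12969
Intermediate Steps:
b(J, R) = J² + 6*R
A(N, k) = 12 (A(N, k) = 6*2 = 12)
Z(T, I) = -4*I (Z(T, I) = (2*I)*(-2) = -4*I)
o(x) = -4*x
X(L, O) = 12
(X(8, o(4)) - 111)*131 = (12 - 111)*131 = -99*131 = -12969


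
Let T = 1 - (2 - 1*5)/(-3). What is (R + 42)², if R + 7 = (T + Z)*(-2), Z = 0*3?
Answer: 1225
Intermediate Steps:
T = 0 (T = 1 - (2 - 5)*(-1)/3 = 1 - (-3)*(-1)/3 = 1 - 1*1 = 1 - 1 = 0)
Z = 0
R = -7 (R = -7 + (0 + 0)*(-2) = -7 + 0*(-2) = -7 + 0 = -7)
(R + 42)² = (-7 + 42)² = 35² = 1225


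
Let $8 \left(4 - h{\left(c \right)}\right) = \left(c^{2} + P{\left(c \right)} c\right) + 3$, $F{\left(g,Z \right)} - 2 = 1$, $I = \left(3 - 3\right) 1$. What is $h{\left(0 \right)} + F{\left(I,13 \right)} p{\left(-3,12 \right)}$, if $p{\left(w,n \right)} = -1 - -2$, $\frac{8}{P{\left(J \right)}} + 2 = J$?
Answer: $\frac{53}{8} \approx 6.625$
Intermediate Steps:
$P{\left(J \right)} = \frac{8}{-2 + J}$
$p{\left(w,n \right)} = 1$ ($p{\left(w,n \right)} = -1 + 2 = 1$)
$I = 0$ ($I = 0 \cdot 1 = 0$)
$F{\left(g,Z \right)} = 3$ ($F{\left(g,Z \right)} = 2 + 1 = 3$)
$h{\left(c \right)} = \frac{29}{8} - \frac{c^{2}}{8} - \frac{c}{-2 + c}$ ($h{\left(c \right)} = 4 - \frac{\left(c^{2} + \frac{8}{-2 + c} c\right) + 3}{8} = 4 - \frac{\left(c^{2} + \frac{8 c}{-2 + c}\right) + 3}{8} = 4 - \frac{3 + c^{2} + \frac{8 c}{-2 + c}}{8} = 4 - \left(\frac{3}{8} + \frac{c^{2}}{8} + \frac{c}{-2 + c}\right) = \frac{29}{8} - \frac{c^{2}}{8} - \frac{c}{-2 + c}$)
$h{\left(0 \right)} + F{\left(I,13 \right)} p{\left(-3,12 \right)} = \frac{\left(-1\right) 0 + \frac{\left(-2 + 0\right) \left(29 - 0^{2}\right)}{8}}{-2 + 0} + 3 \cdot 1 = \frac{0 + \frac{1}{8} \left(-2\right) \left(29 - 0\right)}{-2} + 3 = - \frac{0 + \frac{1}{8} \left(-2\right) \left(29 + 0\right)}{2} + 3 = - \frac{0 + \frac{1}{8} \left(-2\right) 29}{2} + 3 = - \frac{0 - \frac{29}{4}}{2} + 3 = \left(- \frac{1}{2}\right) \left(- \frac{29}{4}\right) + 3 = \frac{29}{8} + 3 = \frac{53}{8}$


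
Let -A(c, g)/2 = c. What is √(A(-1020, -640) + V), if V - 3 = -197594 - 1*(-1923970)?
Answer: √1728419 ≈ 1314.7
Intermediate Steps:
A(c, g) = -2*c
V = 1726379 (V = 3 + (-197594 - 1*(-1923970)) = 3 + (-197594 + 1923970) = 3 + 1726376 = 1726379)
√(A(-1020, -640) + V) = √(-2*(-1020) + 1726379) = √(2040 + 1726379) = √1728419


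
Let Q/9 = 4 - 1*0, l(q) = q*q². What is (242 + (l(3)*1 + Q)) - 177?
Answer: 128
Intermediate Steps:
l(q) = q³
Q = 36 (Q = 9*(4 - 1*0) = 9*(4 + 0) = 9*4 = 36)
(242 + (l(3)*1 + Q)) - 177 = (242 + (3³*1 + 36)) - 177 = (242 + (27*1 + 36)) - 177 = (242 + (27 + 36)) - 177 = (242 + 63) - 177 = 305 - 177 = 128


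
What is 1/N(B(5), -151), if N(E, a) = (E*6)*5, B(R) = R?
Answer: 1/150 ≈ 0.0066667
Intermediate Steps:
N(E, a) = 30*E (N(E, a) = (6*E)*5 = 30*E)
1/N(B(5), -151) = 1/(30*5) = 1/150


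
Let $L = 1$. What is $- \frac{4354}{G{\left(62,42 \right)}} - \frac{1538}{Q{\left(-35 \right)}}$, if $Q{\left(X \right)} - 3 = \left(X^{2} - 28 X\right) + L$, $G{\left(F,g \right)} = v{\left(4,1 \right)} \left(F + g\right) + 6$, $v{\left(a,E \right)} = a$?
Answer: $- \frac{5133511}{466099} \approx -11.014$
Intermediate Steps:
$G{\left(F,g \right)} = 6 + 4 F + 4 g$ ($G{\left(F,g \right)} = 4 \left(F + g\right) + 6 = \left(4 F + 4 g\right) + 6 = 6 + 4 F + 4 g$)
$Q{\left(X \right)} = 4 + X^{2} - 28 X$ ($Q{\left(X \right)} = 3 + \left(\left(X^{2} - 28 X\right) + 1\right) = 3 + \left(1 + X^{2} - 28 X\right) = 4 + X^{2} - 28 X$)
$- \frac{4354}{G{\left(62,42 \right)}} - \frac{1538}{Q{\left(-35 \right)}} = - \frac{4354}{6 + 4 \cdot 62 + 4 \cdot 42} - \frac{1538}{4 + \left(-35\right)^{2} - -980} = - \frac{4354}{6 + 248 + 168} - \frac{1538}{4 + 1225 + 980} = - \frac{4354}{422} - \frac{1538}{2209} = \left(-4354\right) \frac{1}{422} - \frac{1538}{2209} = - \frac{2177}{211} - \frac{1538}{2209} = - \frac{5133511}{466099}$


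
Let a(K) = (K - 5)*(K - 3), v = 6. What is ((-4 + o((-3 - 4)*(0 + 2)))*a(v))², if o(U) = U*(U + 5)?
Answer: 133956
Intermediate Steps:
o(U) = U*(5 + U)
a(K) = (-5 + K)*(-3 + K)
((-4 + o((-3 - 4)*(0 + 2)))*a(v))² = ((-4 + ((-3 - 4)*(0 + 2))*(5 + (-3 - 4)*(0 + 2)))*(15 + 6² - 8*6))² = ((-4 + (-7*2)*(5 - 7*2))*(15 + 36 - 48))² = ((-4 - 14*(5 - 14))*3)² = ((-4 - 14*(-9))*3)² = ((-4 + 126)*3)² = (122*3)² = 366² = 133956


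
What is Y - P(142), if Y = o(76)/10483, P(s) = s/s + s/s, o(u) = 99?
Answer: -1897/953 ≈ -1.9906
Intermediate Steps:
P(s) = 2 (P(s) = 1 + 1 = 2)
Y = 9/953 (Y = 99/10483 = 99*(1/10483) = 9/953 ≈ 0.0094439)
Y - P(142) = 9/953 - 1*2 = 9/953 - 2 = -1897/953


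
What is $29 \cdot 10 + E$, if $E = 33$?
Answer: $323$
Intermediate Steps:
$29 \cdot 10 + E = 29 \cdot 10 + 33 = 290 + 33 = 323$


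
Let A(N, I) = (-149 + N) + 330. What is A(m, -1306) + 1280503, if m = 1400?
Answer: 1282084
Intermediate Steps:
A(N, I) = 181 + N
A(m, -1306) + 1280503 = (181 + 1400) + 1280503 = 1581 + 1280503 = 1282084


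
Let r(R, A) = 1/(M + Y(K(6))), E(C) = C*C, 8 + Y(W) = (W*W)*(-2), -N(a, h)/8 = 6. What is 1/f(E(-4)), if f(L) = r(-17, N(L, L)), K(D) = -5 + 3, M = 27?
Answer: 11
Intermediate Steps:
N(a, h) = -48 (N(a, h) = -8*6 = -48)
K(D) = -2
Y(W) = -8 - 2*W² (Y(W) = -8 + (W*W)*(-2) = -8 + W²*(-2) = -8 - 2*W²)
E(C) = C²
r(R, A) = 1/11 (r(R, A) = 1/(27 + (-8 - 2*(-2)²)) = 1/(27 + (-8 - 2*4)) = 1/(27 + (-8 - 8)) = 1/(27 - 16) = 1/11)
f(L) = 1/11
1/f(E(-4)) = 1/(1/11) = 11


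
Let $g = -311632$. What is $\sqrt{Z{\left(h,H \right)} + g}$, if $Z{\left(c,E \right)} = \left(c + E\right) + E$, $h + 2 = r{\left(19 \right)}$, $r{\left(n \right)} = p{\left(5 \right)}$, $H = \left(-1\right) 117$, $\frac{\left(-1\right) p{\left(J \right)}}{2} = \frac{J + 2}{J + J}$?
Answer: $\frac{i \sqrt{7796735}}{5} \approx 558.45 i$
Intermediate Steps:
$p{\left(J \right)} = - \frac{2 + J}{J}$ ($p{\left(J \right)} = - 2 \frac{J + 2}{J + J} = - 2 \frac{2 + J}{2 J} = - \frac{2 + J}{J}$)
$H = -117$
$r{\left(n \right)} = - \frac{7}{5}$ ($r{\left(n \right)} = \frac{-2 - 5}{5} = \frac{1}{5} \left(-7\right) = - \frac{7}{5}$)
$h = - \frac{17}{5}$ ($h = -2 - \frac{7}{5} = - \frac{17}{5} \approx -3.4$)
$Z{\left(c,E \right)} = c + 2 E$ ($Z{\left(c,E \right)} = \left(E + c\right) + E = c + 2 E$)
$\sqrt{Z{\left(h,H \right)} + g} = \sqrt{\left(- \frac{17}{5} + 2 \left(-117\right)\right) - 311632} = \sqrt{\left(- \frac{17}{5} - 234\right) - 311632} = \sqrt{- \frac{1187}{5} - 311632} = \sqrt{- \frac{1559347}{5}} = \frac{i \sqrt{7796735}}{5}$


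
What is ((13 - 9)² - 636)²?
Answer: 384400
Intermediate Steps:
((13 - 9)² - 636)² = (4² - 636)² = (16 - 636)² = (-620)² = 384400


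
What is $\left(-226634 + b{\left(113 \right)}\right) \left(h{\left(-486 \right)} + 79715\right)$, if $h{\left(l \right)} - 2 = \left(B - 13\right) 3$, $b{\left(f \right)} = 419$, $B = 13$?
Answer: $-18033181155$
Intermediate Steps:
$h{\left(l \right)} = 2$ ($h{\left(l \right)} = 2 + \left(13 - 13\right) 3 = 2 + 0 \cdot 3 = 2 + 0 = 2$)
$\left(-226634 + b{\left(113 \right)}\right) \left(h{\left(-486 \right)} + 79715\right) = \left(-226634 + 419\right) \left(2 + 79715\right) = \left(-226215\right) 79717 = -18033181155$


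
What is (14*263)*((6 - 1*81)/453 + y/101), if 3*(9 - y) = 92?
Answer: -64029980/45753 ≈ -1399.5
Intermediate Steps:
y = -65/3 (y = 9 - 1/3*92 = 9 - 92/3 = -65/3 ≈ -21.667)
(14*263)*((6 - 1*81)/453 + y/101) = (14*263)*((6 - 1*81)/453 - 65/3/101) = 3682*((6 - 81)*(1/453) - 65/3*1/101) = 3682*(-75*1/453 - 65/303) = 3682*(-25/151 - 65/303) = 3682*(-17390/45753) = -64029980/45753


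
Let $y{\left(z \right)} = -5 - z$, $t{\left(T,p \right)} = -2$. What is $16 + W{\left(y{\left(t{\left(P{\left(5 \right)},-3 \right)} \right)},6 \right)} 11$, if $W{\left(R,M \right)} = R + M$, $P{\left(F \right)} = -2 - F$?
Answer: $49$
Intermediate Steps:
$W{\left(R,M \right)} = M + R$
$16 + W{\left(y{\left(t{\left(P{\left(5 \right)},-3 \right)} \right)},6 \right)} 11 = 16 + \left(6 - 3\right) 11 = 16 + 3 \cdot 11 = 16 + 33 = 49$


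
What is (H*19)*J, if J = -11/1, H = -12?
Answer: 2508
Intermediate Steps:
J = -11 (J = -11*1 = -11)
(H*19)*J = -12*19*(-11) = -228*(-11) = 2508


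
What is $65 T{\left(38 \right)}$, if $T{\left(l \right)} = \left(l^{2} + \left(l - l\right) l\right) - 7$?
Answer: $93405$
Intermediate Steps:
$T{\left(l \right)} = -7 + l^{2}$ ($T{\left(l \right)} = \left(l^{2} + 0 l\right) - 7 = \left(l^{2} + 0\right) - 7 = l^{2} - 7 = -7 + l^{2}$)
$65 T{\left(38 \right)} = 65 \left(-7 + 38^{2}\right) = 65 \left(-7 + 1444\right) = 65 \cdot 1437 = 93405$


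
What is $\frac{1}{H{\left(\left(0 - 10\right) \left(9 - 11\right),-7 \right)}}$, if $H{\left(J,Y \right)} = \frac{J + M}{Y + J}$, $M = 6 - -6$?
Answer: $\frac{13}{32} \approx 0.40625$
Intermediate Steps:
$M = 12$ ($M = 6 + 6 = 12$)
$H{\left(J,Y \right)} = \frac{12 + J}{J + Y}$ ($H{\left(J,Y \right)} = \frac{J + 12}{Y + J} = \frac{12 + J}{J + Y}$)
$\frac{1}{H{\left(\left(0 - 10\right) \left(9 - 11\right),-7 \right)}} = \frac{1}{\frac{1}{\left(0 - 10\right) \left(9 - 11\right) - 7} \left(12 + \left(0 - 10\right) \left(9 - 11\right)\right)} = \frac{1}{\frac{1}{\left(-10\right) \left(-2\right) - 7} \left(12 - -20\right)} = \frac{1}{\frac{1}{20 - 7} \left(12 + 20\right)} = \frac{1}{\frac{1}{13} \cdot 32} = \frac{1}{\frac{32}{13}} = \frac{13}{32}$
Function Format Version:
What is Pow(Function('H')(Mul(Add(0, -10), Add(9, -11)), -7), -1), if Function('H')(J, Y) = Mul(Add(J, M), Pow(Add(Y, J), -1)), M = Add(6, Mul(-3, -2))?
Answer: Rational(13, 32) ≈ 0.40625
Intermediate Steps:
M = 12 (M = Add(6, 6) = 12)
Function('H')(J, Y) = Mul(Pow(Add(J, Y), -1), Add(12, J)) (Function('H')(J, Y) = Mul(Add(J, 12), Pow(Add(Y, J), -1)) = Mul(Add(12, J), Pow(Add(J, Y), -1)) = Mul(Pow(Add(J, Y), -1), Add(12, J)))
Pow(Function('H')(Mul(Add(0, -10), Add(9, -11)), -7), -1) = Pow(Mul(Pow(Add(Mul(Add(0, -10), Add(9, -11)), -7), -1), Add(12, Mul(Add(0, -10), Add(9, -11)))), -1) = Pow(Mul(Pow(Add(Mul(-10, -2), -7), -1), Add(12, Mul(-10, -2))), -1) = Pow(Mul(Pow(Add(20, -7), -1), Add(12, 20)), -1) = Pow(Mul(Pow(13, -1), 32), -1) = Pow(Mul(Rational(1, 13), 32), -1) = Pow(Rational(32, 13), -1) = Rational(13, 32)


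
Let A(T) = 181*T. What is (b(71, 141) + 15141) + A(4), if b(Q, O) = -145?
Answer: 15720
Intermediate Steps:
(b(71, 141) + 15141) + A(4) = (-145 + 15141) + 181*4 = 14996 + 724 = 15720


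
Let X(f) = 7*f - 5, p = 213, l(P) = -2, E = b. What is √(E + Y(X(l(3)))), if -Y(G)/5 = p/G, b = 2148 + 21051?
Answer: 3*√932786/19 ≈ 152.50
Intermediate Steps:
b = 23199
E = 23199
X(f) = -5 + 7*f
Y(G) = -1065/G
√(E + Y(X(l(3)))) = √(23199 - 1065/(-5 + 7*(-2))) = √(23199 - 1065/(-5 - 14)) = √(23199 - 1065/(-19)) = √(23199 - 1065*(-1/19)) = √(23199 + 1065/19) = √(441846/19) = 3*√932786/19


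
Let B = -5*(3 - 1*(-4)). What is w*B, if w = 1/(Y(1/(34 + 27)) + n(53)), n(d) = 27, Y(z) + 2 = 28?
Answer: -35/53 ≈ -0.66038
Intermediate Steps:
Y(z) = 26 (Y(z) = -2 + 28 = 26)
B = -35 (B = -5*(3 + 4) = -5*7 = -35)
w = 1/53 (w = 1/(26 + 27) = 1/53 ≈ 0.018868)
w*B = (1/53)*(-35) = -35/53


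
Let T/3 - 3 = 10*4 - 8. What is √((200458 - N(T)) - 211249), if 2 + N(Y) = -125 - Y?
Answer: I*√10559 ≈ 102.76*I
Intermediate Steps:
T = 105 (T = 9 + 3*(10*4 - 8) = 9 + 3*(40 - 8) = 9 + 3*32 = 9 + 96 = 105)
N(Y) = -127 - Y (N(Y) = -2 + (-125 - Y) = -127 - Y)
√((200458 - N(T)) - 211249) = √((200458 - (-127 - 1*105)) - 211249) = √((200458 - (-127 - 105)) - 211249) = √((200458 - 1*(-232)) - 211249) = √((200458 + 232) - 211249) = √(200690 - 211249) = √(-10559) = I*√10559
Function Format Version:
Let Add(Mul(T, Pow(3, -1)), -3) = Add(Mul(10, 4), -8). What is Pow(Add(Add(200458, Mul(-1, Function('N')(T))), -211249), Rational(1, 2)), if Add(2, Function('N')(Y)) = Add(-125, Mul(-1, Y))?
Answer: Mul(I, Pow(10559, Rational(1, 2))) ≈ Mul(102.76, I)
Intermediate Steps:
T = 105 (T = Add(9, Mul(3, Add(Mul(10, 4), -8))) = Add(9, Mul(3, Add(40, -8))) = Add(9, Mul(3, 32)) = Add(9, 96) = 105)
Function('N')(Y) = Add(-127, Mul(-1, Y)) (Function('N')(Y) = Add(-2, Add(-125, Mul(-1, Y))) = Add(-127, Mul(-1, Y)))
Pow(Add(Add(200458, Mul(-1, Function('N')(T))), -211249), Rational(1, 2)) = Pow(Add(Add(200458, Mul(-1, Add(-127, Mul(-1, 105)))), -211249), Rational(1, 2)) = Pow(Add(Add(200458, Mul(-1, Add(-127, -105))), -211249), Rational(1, 2)) = Pow(Add(Add(200458, Mul(-1, -232)), -211249), Rational(1, 2)) = Pow(Add(Add(200458, 232), -211249), Rational(1, 2)) = Pow(Add(200690, -211249), Rational(1, 2)) = Pow(-10559, Rational(1, 2)) = Mul(I, Pow(10559, Rational(1, 2)))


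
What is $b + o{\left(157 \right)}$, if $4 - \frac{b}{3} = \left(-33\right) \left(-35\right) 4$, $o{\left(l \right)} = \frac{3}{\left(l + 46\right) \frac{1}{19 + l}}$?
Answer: $- \frac{2810616}{203} \approx -13845.0$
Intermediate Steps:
$o{\left(l \right)} = \frac{3 \left(19 + l\right)}{46 + l}$ ($o{\left(l \right)} = \frac{3}{\left(46 + l\right) \frac{1}{19 + l}} = \frac{3}{\frac{1}{19 + l} \left(46 + l\right)} = 3 \frac{19 + l}{46 + l} = \frac{3 \left(19 + l\right)}{46 + l}$)
$b = -13848$ ($b = 12 - 3 \left(-33\right) \left(-35\right) 4 = 12 - 3 \cdot 1155 \cdot 4 = 12 - 13860 = -13848$)
$b + o{\left(157 \right)} = -13848 + \frac{3 \left(19 + 157\right)}{46 + 157} = -13848 + 3 \cdot \frac{1}{203} \cdot 176 = -13848 + \frac{528}{203} = - \frac{2810616}{203}$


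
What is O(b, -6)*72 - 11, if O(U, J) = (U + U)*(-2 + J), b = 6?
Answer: -6923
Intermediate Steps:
O(U, J) = 2*U*(-2 + J) (O(U, J) = (2*U)*(-2 + J) = 2*U*(-2 + J))
O(b, -6)*72 - 11 = (2*6*(-2 - 6))*72 - 11 = (2*6*(-8))*72 - 11 = -96*72 - 11 = -6912 - 11 = -6923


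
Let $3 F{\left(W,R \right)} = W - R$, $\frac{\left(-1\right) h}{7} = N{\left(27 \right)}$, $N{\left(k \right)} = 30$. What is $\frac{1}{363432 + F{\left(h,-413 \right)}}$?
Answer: $\frac{3}{1090499} \approx 2.751 \cdot 10^{-6}$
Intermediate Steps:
$h = -210$ ($h = \left(-7\right) 30 = -210$)
$F{\left(W,R \right)} = - \frac{R}{3} + \frac{W}{3}$ ($F{\left(W,R \right)} = \frac{W - R}{3} = - \frac{R}{3} + \frac{W}{3}$)
$\frac{1}{363432 + F{\left(h,-413 \right)}} = \frac{1}{363432 + \left(\left(- \frac{1}{3}\right) \left(-413\right) + \frac{1}{3} \left(-210\right)\right)} = \frac{1}{363432 + \left(\frac{413}{3} - 70\right)} = \frac{1}{363432 + \frac{203}{3}} = \frac{1}{\frac{1090499}{3}} = \frac{3}{1090499}$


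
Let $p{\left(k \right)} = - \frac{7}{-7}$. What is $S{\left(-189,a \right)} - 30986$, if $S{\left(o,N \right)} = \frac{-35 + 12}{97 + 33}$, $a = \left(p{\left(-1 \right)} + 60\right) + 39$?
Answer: $- \frac{4028203}{130} \approx -30986.0$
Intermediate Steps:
$p{\left(k \right)} = 1$ ($p{\left(k \right)} = \left(-7\right) \left(- \frac{1}{7}\right) = 1$)
$a = 100$ ($a = \left(1 + 60\right) + 39 = 61 + 39 = 100$)
$S{\left(o,N \right)} = - \frac{23}{130}$
$S{\left(-189,a \right)} - 30986 = - \frac{23}{130} - 30986 = - \frac{4028203}{130}$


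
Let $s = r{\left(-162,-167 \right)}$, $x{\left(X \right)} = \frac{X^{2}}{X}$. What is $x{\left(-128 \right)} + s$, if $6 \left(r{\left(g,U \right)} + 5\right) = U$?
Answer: $- \frac{965}{6} \approx -160.83$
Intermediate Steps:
$x{\left(X \right)} = X$
$r{\left(g,U \right)} = -5 + \frac{U}{6}$
$s = - \frac{197}{6}$ ($s = -5 + \frac{1}{6} \left(-167\right) = -5 - \frac{167}{6} = - \frac{197}{6} \approx -32.833$)
$x{\left(-128 \right)} + s = -128 - \frac{197}{6} = - \frac{965}{6}$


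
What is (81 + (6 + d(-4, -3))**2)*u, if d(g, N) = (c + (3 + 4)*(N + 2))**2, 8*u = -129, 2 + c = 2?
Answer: -200337/4 ≈ -50084.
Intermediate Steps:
c = 0 (c = -2 + 2 = 0)
u = -129/8 (u = (1/8)*(-129) = -129/8 ≈ -16.125)
d(g, N) = (14 + 7*N)**2 (d(g, N) = (0 + (3 + 4)*(N + 2))**2 = (0 + 7*(2 + N))**2 = (0 + (14 + 7*N))**2 = (14 + 7*N)**2)
(81 + (6 + d(-4, -3))**2)*u = (81 + (6 + 49*(2 - 3)**2)**2)*(-129/8) = (81 + (6 + 49*(-1)**2)**2)*(-129/8) = (81 + (6 + 49*1)**2)*(-129/8) = (81 + (6 + 49)**2)*(-129/8) = (81 + 55**2)*(-129/8) = (81 + 3025)*(-129/8) = 3106*(-129/8) = -200337/4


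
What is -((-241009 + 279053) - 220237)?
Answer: 182193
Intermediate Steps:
-((-241009 + 279053) - 220237) = -(38044 - 220237) = -1*(-182193) = 182193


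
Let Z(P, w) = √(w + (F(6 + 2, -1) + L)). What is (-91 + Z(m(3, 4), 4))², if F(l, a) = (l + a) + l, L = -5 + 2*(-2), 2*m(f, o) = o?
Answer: (91 - √10)² ≈ 7715.5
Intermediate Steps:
m(f, o) = o/2
L = -9 (L = -5 - 4 = -9)
F(l, a) = a + 2*l (F(l, a) = (a + l) + l = a + 2*l)
Z(P, w) = √(6 + w) (Z(P, w) = √(w + ((-1 + 2*(6 + 2)) - 9)) = √(w + ((-1 + 2*8) - 9)) = √(w + ((-1 + 16) - 9)) = √(w + (15 - 9)) = √(w + 6) = √(6 + w))
(-91 + Z(m(3, 4), 4))² = (-91 + √(6 + 4))² = (-91 + √10)²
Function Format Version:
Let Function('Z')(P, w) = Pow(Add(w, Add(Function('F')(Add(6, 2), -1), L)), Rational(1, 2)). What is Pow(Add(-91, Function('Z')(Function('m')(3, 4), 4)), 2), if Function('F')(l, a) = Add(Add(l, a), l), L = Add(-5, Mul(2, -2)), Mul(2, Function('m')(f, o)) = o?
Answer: Pow(Add(91, Mul(-1, Pow(10, Rational(1, 2)))), 2) ≈ 7715.5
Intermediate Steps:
Function('m')(f, o) = Mul(Rational(1, 2), o)
L = -9 (L = Add(-5, -4) = -9)
Function('F')(l, a) = Add(a, Mul(2, l)) (Function('F')(l, a) = Add(Add(a, l), l) = Add(a, Mul(2, l)))
Function('Z')(P, w) = Pow(Add(6, w), Rational(1, 2)) (Function('Z')(P, w) = Pow(Add(w, Add(Add(-1, Mul(2, Add(6, 2))), -9)), Rational(1, 2)) = Pow(Add(w, Add(Add(-1, Mul(2, 8)), -9)), Rational(1, 2)) = Pow(Add(w, Add(Add(-1, 16), -9)), Rational(1, 2)) = Pow(Add(w, Add(15, -9)), Rational(1, 2)) = Pow(Add(w, 6), Rational(1, 2)) = Pow(Add(6, w), Rational(1, 2)))
Pow(Add(-91, Function('Z')(Function('m')(3, 4), 4)), 2) = Pow(Add(-91, Pow(Add(6, 4), Rational(1, 2))), 2) = Pow(Add(-91, Pow(10, Rational(1, 2))), 2)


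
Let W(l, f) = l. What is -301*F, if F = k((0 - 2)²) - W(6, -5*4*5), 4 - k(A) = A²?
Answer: 5418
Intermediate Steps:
k(A) = 4 - A²
F = -18 (F = (4 - ((0 - 2)²)²) - 1*6 = (4 - ((-2)²)²) - 6 = (4 - 1*4²) - 6 = (4 - 1*16) - 6 = (4 - 16) - 6 = -12 - 6 = -18)
-301*F = -301*(-18) = 5418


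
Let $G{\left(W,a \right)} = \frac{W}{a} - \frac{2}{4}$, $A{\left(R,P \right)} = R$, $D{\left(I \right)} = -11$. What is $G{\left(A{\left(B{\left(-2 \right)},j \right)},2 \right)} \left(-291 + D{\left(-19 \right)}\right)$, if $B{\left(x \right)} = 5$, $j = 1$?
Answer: $-604$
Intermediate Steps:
$G{\left(W,a \right)} = - \frac{1}{2} + \frac{W}{a}$ ($G{\left(W,a \right)} = \frac{W}{a} - \frac{1}{2} = - \frac{1}{2} + \frac{W}{a}$)
$G{\left(A{\left(B{\left(-2 \right)},j \right)},2 \right)} \left(-291 + D{\left(-19 \right)}\right) = \frac{5 - 1}{2} \left(-291 - 11\right) = \frac{5 - 1}{2} \left(-302\right) = \frac{1}{2} \cdot 4 \left(-302\right) = 2 \left(-302\right) = -604$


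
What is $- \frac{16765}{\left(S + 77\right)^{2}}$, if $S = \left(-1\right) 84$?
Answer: $- \frac{2395}{7} \approx -342.14$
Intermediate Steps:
$S = -84$
$- \frac{16765}{\left(S + 77\right)^{2}} = - \frac{16765}{\left(-84 + 77\right)^{2}} = - \frac{16765}{\left(-7\right)^{2}} = - \frac{16765}{49} = \left(-16765\right) \frac{1}{49} = - \frac{2395}{7}$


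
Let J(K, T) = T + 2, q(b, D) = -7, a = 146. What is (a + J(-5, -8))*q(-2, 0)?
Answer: -980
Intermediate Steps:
J(K, T) = 2 + T
(a + J(-5, -8))*q(-2, 0) = (146 + (2 - 8))*(-7) = (146 - 6)*(-7) = 140*(-7) = -980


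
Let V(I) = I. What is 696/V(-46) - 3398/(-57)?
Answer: 58318/1311 ≈ 44.484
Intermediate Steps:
696/V(-46) - 3398/(-57) = 696/(-46) - 3398/(-57) = 696*(-1/46) - 3398*(-1/57) = -348/23 + 3398/57 = 58318/1311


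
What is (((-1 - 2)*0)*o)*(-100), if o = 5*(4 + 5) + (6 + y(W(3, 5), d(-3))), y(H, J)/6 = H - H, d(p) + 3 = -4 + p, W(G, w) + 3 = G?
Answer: 0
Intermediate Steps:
W(G, w) = -3 + G
d(p) = -7 + p (d(p) = -3 + (-4 + p) = -7 + p)
y(H, J) = 0 (y(H, J) = 6*(H - H) = 6*0 = 0)
o = 51 (o = 5*(4 + 5) + (6 + 0) = 5*9 + 6 = 45 + 6 = 51)
(((-1 - 2)*0)*o)*(-100) = (((-1 - 2)*0)*51)*(-100) = (-3*0*51)*(-100) = (0*51)*(-100) = 0*(-100) = 0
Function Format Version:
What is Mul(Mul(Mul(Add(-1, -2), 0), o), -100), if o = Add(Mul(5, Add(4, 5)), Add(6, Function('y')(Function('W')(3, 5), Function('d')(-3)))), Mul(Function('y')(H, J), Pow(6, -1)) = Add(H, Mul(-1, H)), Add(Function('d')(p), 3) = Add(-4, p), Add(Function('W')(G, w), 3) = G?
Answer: 0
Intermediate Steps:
Function('W')(G, w) = Add(-3, G)
Function('d')(p) = Add(-7, p) (Function('d')(p) = Add(-3, Add(-4, p)) = Add(-7, p))
Function('y')(H, J) = 0 (Function('y')(H, J) = Mul(6, Add(H, Mul(-1, H))) = Mul(6, 0) = 0)
o = 51 (o = Add(Mul(5, Add(4, 5)), Add(6, 0)) = Add(Mul(5, 9), 6) = Add(45, 6) = 51)
Mul(Mul(Mul(Add(-1, -2), 0), o), -100) = Mul(Mul(Mul(Add(-1, -2), 0), 51), -100) = Mul(Mul(Mul(-3, 0), 51), -100) = Mul(Mul(0, 51), -100) = Mul(0, -100) = 0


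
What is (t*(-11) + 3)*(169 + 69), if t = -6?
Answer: 16422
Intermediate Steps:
(t*(-11) + 3)*(169 + 69) = (-6*(-11) + 3)*(169 + 69) = (66 + 3)*238 = 69*238 = 16422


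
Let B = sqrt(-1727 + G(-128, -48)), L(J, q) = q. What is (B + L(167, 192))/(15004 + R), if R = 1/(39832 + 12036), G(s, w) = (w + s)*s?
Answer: 9958656/778227473 + 51868*sqrt(20801)/778227473 ≈ 0.022409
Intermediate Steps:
G(s, w) = s*(s + w) (G(s, w) = (s + w)*s = s*(s + w))
B = sqrt(20801) (B = sqrt(-1727 - 128*(-128 - 48)) = sqrt(-1727 - 128*(-176)) = sqrt(-1727 + 22528) = sqrt(20801) ≈ 144.23)
R = 1/51868 ≈ 1.9280e-5
(B + L(167, 192))/(15004 + R) = (sqrt(20801) + 192)/(15004 + 1/51868) = (192 + sqrt(20801))/(778227473/51868) = (192 + sqrt(20801))*(51868/778227473) = 9958656/778227473 + 51868*sqrt(20801)/778227473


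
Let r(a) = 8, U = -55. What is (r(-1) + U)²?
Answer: 2209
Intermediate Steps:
(r(-1) + U)² = (8 - 55)² = (-47)² = 2209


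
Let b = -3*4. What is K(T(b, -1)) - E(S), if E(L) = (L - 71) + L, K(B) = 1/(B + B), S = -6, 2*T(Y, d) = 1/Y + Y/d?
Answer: 11881/143 ≈ 83.084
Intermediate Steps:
b = -12
T(Y, d) = 1/(2*Y) + Y/(2*d) (T(Y, d) = (1/Y + Y/d)/2 = 1/(2*Y) + Y/(2*d))
K(B) = 1/(2*B)
E(L) = -71 + 2*L (E(L) = (-71 + L) + L = -71 + 2*L)
K(T(b, -1)) - E(S) = 1/(2*(((1/2)*(-1 + (-12)**2)/(-12*(-1))))) - (-71 + 2*(-6)) = 1/(2*(((1/2)*(-1/12)*(-1)*(-1 + 144)))) - (-71 - 12) = 1/(2*(((1/2)*(-1/12)*(-1)*143))) - 1*(-83) = 1/(2*(143/24)) + 83 = (1/2)*(24/143) + 83 = 12/143 + 83 = 11881/143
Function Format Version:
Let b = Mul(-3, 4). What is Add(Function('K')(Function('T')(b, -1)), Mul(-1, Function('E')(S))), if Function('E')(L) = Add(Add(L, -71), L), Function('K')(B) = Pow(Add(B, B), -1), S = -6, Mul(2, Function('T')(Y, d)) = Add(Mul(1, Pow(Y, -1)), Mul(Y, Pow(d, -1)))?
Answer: Rational(11881, 143) ≈ 83.084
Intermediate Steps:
b = -12
Function('T')(Y, d) = Add(Mul(Rational(1, 2), Pow(Y, -1)), Mul(Rational(1, 2), Y, Pow(d, -1))) (Function('T')(Y, d) = Mul(Rational(1, 2), Add(Mul(1, Pow(Y, -1)), Mul(Y, Pow(d, -1)))) = Mul(Rational(1, 2), Add(Pow(Y, -1), Mul(Y, Pow(d, -1)))) = Add(Mul(Rational(1, 2), Pow(Y, -1)), Mul(Rational(1, 2), Y, Pow(d, -1))))
Function('K')(B) = Mul(Rational(1, 2), Pow(B, -1)) (Function('K')(B) = Pow(Mul(2, B), -1) = Mul(Rational(1, 2), Pow(B, -1)))
Function('E')(L) = Add(-71, Mul(2, L)) (Function('E')(L) = Add(Add(-71, L), L) = Add(-71, Mul(2, L)))
Add(Function('K')(Function('T')(b, -1)), Mul(-1, Function('E')(S))) = Add(Mul(Rational(1, 2), Pow(Mul(Rational(1, 2), Pow(-12, -1), Pow(-1, -1), Add(-1, Pow(-12, 2))), -1)), Mul(-1, Add(-71, Mul(2, -6)))) = Add(Mul(Rational(1, 2), Pow(Mul(Rational(1, 2), Rational(-1, 12), -1, Add(-1, 144)), -1)), Mul(-1, Add(-71, -12))) = Add(Mul(Rational(1, 2), Pow(Mul(Rational(1, 2), Rational(-1, 12), -1, 143), -1)), Mul(-1, -83)) = Add(Mul(Rational(1, 2), Pow(Rational(143, 24), -1)), 83) = Add(Mul(Rational(1, 2), Rational(24, 143)), 83) = Add(Rational(12, 143), 83) = Rational(11881, 143)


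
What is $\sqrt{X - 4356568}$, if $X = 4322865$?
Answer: $i \sqrt{33703} \approx 183.58 i$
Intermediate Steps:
$\sqrt{X - 4356568} = \sqrt{4322865 - 4356568} = \sqrt{-33703} = i \sqrt{33703}$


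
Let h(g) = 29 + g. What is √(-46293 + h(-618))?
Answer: I*√46882 ≈ 216.52*I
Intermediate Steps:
√(-46293 + h(-618)) = √(-46293 + (29 - 618)) = √(-46293 - 589) = √(-46882) = I*√46882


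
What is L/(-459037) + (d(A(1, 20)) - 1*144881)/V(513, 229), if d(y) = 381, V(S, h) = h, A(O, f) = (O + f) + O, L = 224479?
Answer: -66382252191/105119473 ≈ -631.49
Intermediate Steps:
A(O, f) = f + 2*O
L/(-459037) + (d(A(1, 20)) - 1*144881)/V(513, 229) = 224479/(-459037) + (381 - 1*144881)/229 = 224479*(-1/459037) + (381 - 144881)*(1/229) = -224479/459037 - 144500*1/229 = -224479/459037 - 144500/229 = -66382252191/105119473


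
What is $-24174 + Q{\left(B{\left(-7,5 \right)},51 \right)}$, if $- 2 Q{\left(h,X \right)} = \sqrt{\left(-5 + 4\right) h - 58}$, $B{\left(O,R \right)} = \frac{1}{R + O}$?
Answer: $-24174 - \frac{i \sqrt{230}}{4} \approx -24174.0 - 3.7914 i$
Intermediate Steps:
$B{\left(O,R \right)} = \frac{1}{O + R}$
$Q{\left(h,X \right)} = - \frac{\sqrt{-58 - h}}{2}$ ($Q{\left(h,X \right)} = - \frac{\sqrt{\left(-5 + 4\right) h - 58}}{2} = - \frac{\sqrt{- h - 58}}{2} = - \frac{\sqrt{-58 - h}}{2}$)
$-24174 + Q{\left(B{\left(-7,5 \right)},51 \right)} = -24174 - \frac{\sqrt{-58 - \frac{1}{-7 + 5}}}{2} = -24174 - \frac{\sqrt{-58 - \frac{1}{-2}}}{2} = -24174 - \frac{\sqrt{-58 - - \frac{1}{2}}}{2} = -24174 - \frac{\sqrt{-58 + \frac{1}{2}}}{2} = -24174 - \frac{\sqrt{- \frac{115}{2}}}{2} = -24174 - \frac{\frac{1}{2} i \sqrt{230}}{2} = -24174 - \frac{i \sqrt{230}}{4}$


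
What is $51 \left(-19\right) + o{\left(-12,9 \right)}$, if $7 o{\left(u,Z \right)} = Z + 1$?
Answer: $- \frac{6773}{7} \approx -967.57$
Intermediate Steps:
$o{\left(u,Z \right)} = \frac{1}{7} + \frac{Z}{7}$ ($o{\left(u,Z \right)} = \frac{Z + 1}{7} = \frac{1 + Z}{7} = \frac{1}{7} + \frac{Z}{7}$)
$51 \left(-19\right) + o{\left(-12,9 \right)} = 51 \left(-19\right) + \left(\frac{1}{7} + \frac{1}{7} \cdot 9\right) = -969 + \left(\frac{1}{7} + \frac{9}{7}\right) = -969 + \frac{10}{7} = - \frac{6773}{7}$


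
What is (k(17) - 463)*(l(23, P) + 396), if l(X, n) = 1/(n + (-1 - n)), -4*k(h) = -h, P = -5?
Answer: -724825/4 ≈ -1.8121e+5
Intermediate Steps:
k(h) = h/4 (k(h) = -(-1)*h/4 = h/4)
l(X, n) = -1 (l(X, n) = 1/(-1) = -1)
(k(17) - 463)*(l(23, P) + 396) = ((¼)*17 - 463)*(-1 + 396) = (17/4 - 463)*395 = -1835/4*395 = -724825/4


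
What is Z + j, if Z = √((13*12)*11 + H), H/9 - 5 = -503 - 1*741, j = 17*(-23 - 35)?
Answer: -986 + I*√9435 ≈ -986.0 + 97.134*I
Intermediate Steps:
j = -986 (j = 17*(-58) = -986)
H = -11151 (H = 45 + 9*(-503 - 1*741) = 45 + 9*(-503 - 741) = 45 + 9*(-1244) = 45 - 11196 = -11151)
Z = I*√9435 (Z = √((13*12)*11 - 11151) = √(156*11 - 11151) = √(1716 - 11151) = √(-9435) = I*√9435 ≈ 97.134*I)
Z + j = I*√9435 - 986 = -986 + I*√9435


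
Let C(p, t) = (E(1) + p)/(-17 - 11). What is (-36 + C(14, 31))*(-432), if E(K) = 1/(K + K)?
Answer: 110430/7 ≈ 15776.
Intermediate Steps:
E(K) = 1/(2*K)
C(p, t) = -1/56 - p/28 (C(p, t) = ((1/2)/1 + p)/(-17 - 11) = ((1/2)*1 + p)/(-28) = (1/2 + p)*(-1/28) = -1/56 - p/28)
(-36 + C(14, 31))*(-432) = (-36 + (-1/56 - 1/28*14))*(-432) = (-36 + (-1/56 - 1/2))*(-432) = (-36 - 29/56)*(-432) = -2045/56*(-432) = 110430/7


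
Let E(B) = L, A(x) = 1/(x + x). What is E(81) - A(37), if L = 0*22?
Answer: -1/74 ≈ -0.013514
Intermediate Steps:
A(x) = 1/(2*x)
L = 0
E(B) = 0
E(81) - A(37) = 0 - 1/(2*37) = 0 - 1*1/74 = 0 - 1/74 = -1/74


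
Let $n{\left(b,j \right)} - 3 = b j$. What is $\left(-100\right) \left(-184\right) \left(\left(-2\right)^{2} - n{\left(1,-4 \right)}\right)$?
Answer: $92000$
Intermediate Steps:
$n{\left(b,j \right)} = 3 + b j$
$\left(-100\right) \left(-184\right) \left(\left(-2\right)^{2} - n{\left(1,-4 \right)}\right) = \left(-100\right) \left(-184\right) \left(\left(-2\right)^{2} - \left(3 + 1 \left(-4\right)\right)\right) = 18400 \left(4 - \left(3 - 4\right)\right) = 18400 \left(4 - -1\right) = 18400 \left(4 + 1\right) = 18400 \cdot 5 = 92000$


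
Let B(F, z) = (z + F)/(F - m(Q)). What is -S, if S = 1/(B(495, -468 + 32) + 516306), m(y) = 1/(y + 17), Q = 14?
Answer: -15344/7922201093 ≈ -1.9368e-6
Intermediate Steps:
m(y) = 1/(17 + y)
B(F, z) = (F + z)/(-1/31 + F) (B(F, z) = (z + F)/(F - 1/(17 + 14)) = (F + z)/(F - 1/31) = (F + z)/(-1/31 + F))
S = 15344/7922201093 (S = 1/(31*(495 + (-468 + 32))/(-1 + 31*495) + 516306) = 1/(31*(495 - 436)/(-1 + 15345) + 516306) = 1/(31*59/15344 + 516306) = 1/(31*(1/15344)*59 + 516306) = 1/(1829/15344 + 516306) = 1/(7922201093/15344) = 15344/7922201093 ≈ 1.9368e-6)
-S = -1*15344/7922201093 = -15344/7922201093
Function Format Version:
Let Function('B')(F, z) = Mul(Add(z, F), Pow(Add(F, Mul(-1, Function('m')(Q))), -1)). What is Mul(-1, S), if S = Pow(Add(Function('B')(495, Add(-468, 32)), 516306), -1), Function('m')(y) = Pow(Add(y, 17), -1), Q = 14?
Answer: Rational(-15344, 7922201093) ≈ -1.9368e-6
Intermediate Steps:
Function('m')(y) = Pow(Add(17, y), -1)
Function('B')(F, z) = Mul(Pow(Add(Rational(-1, 31), F), -1), Add(F, z)) (Function('B')(F, z) = Mul(Add(z, F), Pow(Add(F, Mul(-1, Pow(Add(17, 14), -1))), -1)) = Mul(Add(F, z), Pow(Add(F, Mul(-1, Pow(31, -1))), -1)) = Mul(Add(F, z), Pow(Add(F, Mul(-1, Rational(1, 31))), -1)) = Mul(Add(F, z), Pow(Add(F, Rational(-1, 31)), -1)) = Mul(Add(F, z), Pow(Add(Rational(-1, 31), F), -1)) = Mul(Pow(Add(Rational(-1, 31), F), -1), Add(F, z)))
S = Rational(15344, 7922201093) (S = Pow(Add(Mul(31, Pow(Add(-1, Mul(31, 495)), -1), Add(495, Add(-468, 32))), 516306), -1) = Pow(Add(Mul(31, Pow(Add(-1, 15345), -1), Add(495, -436)), 516306), -1) = Pow(Add(Mul(31, Pow(15344, -1), 59), 516306), -1) = Pow(Add(Mul(31, Rational(1, 15344), 59), 516306), -1) = Pow(Add(Rational(1829, 15344), 516306), -1) = Pow(Rational(7922201093, 15344), -1) = Rational(15344, 7922201093) ≈ 1.9368e-6)
Mul(-1, S) = Mul(-1, Rational(15344, 7922201093)) = Rational(-15344, 7922201093)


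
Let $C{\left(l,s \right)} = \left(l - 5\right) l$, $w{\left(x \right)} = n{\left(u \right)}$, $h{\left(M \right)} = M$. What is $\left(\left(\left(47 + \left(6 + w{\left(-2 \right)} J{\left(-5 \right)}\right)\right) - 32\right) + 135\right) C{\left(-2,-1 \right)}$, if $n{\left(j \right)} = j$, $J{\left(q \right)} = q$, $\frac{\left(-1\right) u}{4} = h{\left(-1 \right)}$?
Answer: $1904$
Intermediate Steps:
$u = 4$ ($u = \left(-4\right) \left(-1\right) = 4$)
$w{\left(x \right)} = 4$
$C{\left(l,s \right)} = l \left(-5 + l\right)$ ($C{\left(l,s \right)} = \left(-5 + l\right) l = l \left(-5 + l\right)$)
$\left(\left(\left(47 + \left(6 + w{\left(-2 \right)} J{\left(-5 \right)}\right)\right) - 32\right) + 135\right) C{\left(-2,-1 \right)} = \left(\left(\left(47 + \left(6 + 4 \left(-5\right)\right)\right) - 32\right) + 135\right) \left(- 2 \left(-5 - 2\right)\right) = \left(\left(\left(47 + \left(6 - 20\right)\right) - 32\right) + 135\right) \left(\left(-2\right) \left(-7\right)\right) = \left(\left(\left(47 - 14\right) - 32\right) + 135\right) 14 = \left(\left(33 - 32\right) + 135\right) 14 = \left(1 + 135\right) 14 = 136 \cdot 14 = 1904$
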